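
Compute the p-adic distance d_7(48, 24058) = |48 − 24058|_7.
d_7(48, 24058) = 1/2401

Step 1 — x − y = 48 − 24058 = -24010. Step 2 — v_7(-24010) = 4 (factor: -24010 = −(7^4 · 10); the sign does not affect v_p). Step 3 — |x − y|_7 = 7^{-4} = 1/2401.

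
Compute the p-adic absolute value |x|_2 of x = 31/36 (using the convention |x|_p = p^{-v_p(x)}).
|31/36|_2 = 4

Step 1 — compute v_2(x) by factoring powers of 2 out of the numerator and denominator: v_2(31/36) = -2. Step 2 — apply |x|_p = p^{-v_p(x)} = 2^{2} = 4.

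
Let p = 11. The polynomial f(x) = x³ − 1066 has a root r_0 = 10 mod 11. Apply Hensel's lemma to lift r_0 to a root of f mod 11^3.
r_2 = 1000 (mod 1331)

Hensel: r_{i+1} = r_i − f(r_i)/f′(r_i) mod 11^{i+2}, where f′(x) = 3x². Iterate:
  r_0 = 10 (mod 11)
  r_1 = 32 (mod 121)
  r_2 = 1000 (mod 1331)
Final: r = 1000 with f(r) ≡ 0 mod 11^3.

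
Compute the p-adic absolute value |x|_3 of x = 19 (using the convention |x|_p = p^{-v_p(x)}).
|19|_3 = 1

Step 1 — compute v_3(x) by factoring powers of 3 out of the numerator and denominator: v_3(19) = 0. Step 2 — apply |x|_p = p^{-v_p(x)} = 3^{0} = 1.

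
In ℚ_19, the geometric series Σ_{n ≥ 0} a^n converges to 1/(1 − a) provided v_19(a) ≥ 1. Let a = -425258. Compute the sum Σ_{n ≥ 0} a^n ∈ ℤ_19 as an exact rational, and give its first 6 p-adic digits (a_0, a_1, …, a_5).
Σ a^n = 1/(1 − a) = 1/425259;  first 6 digits = (1, 0, 0, 14, 15, 18)

v_19(a) = 3 ≥ 1, so the series converges in ℤ_19 to 1/(1 − a) = 1/(1 − (-425258)) = 1/425259. Expand this rational in ℤ_19: compute digits iteratively via d_i = x_i mod 19, x_{i+1} = (x_i − d_i)/19. The first 6 digits are (1, 0, 0, 14, 15, 18).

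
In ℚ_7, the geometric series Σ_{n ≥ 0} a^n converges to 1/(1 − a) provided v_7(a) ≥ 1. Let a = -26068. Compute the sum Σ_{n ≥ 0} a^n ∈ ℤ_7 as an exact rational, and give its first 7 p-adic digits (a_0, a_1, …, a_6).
Σ a^n = 1/(1 − a) = 1/26069;  first 7 digits = (1, 0, 0, 1, 3, 5, 0)

v_7(a) = 3 ≥ 1, so the series converges in ℤ_7 to 1/(1 − a) = 1/(1 − (-26068)) = 1/26069. Expand this rational in ℤ_7: compute digits iteratively via d_i = x_i mod 7, x_{i+1} = (x_i − d_i)/7. The first 7 digits are (1, 0, 0, 1, 3, 5, 0).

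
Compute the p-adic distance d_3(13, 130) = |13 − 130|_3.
d_3(13, 130) = 1/9

Step 1 — x − y = 13 − 130 = -117. Step 2 — v_3(-117) = 2 (factor: -117 = −(3^2 · 13); the sign does not affect v_p). Step 3 — |x − y|_3 = 3^{-2} = 1/9.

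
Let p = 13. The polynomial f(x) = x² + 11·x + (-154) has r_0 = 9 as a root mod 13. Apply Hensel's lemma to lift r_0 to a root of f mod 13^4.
r_3 = 22590 (mod 28561)

Hensel: r_{i+1} = r_i − f(r_i)·(f′(r_i))^{-1} mod 13^{i+2}, f′(x) = 2x + 11. Iterate:
  r_0 = 9 (mod 13)
  r_1 = 113 (mod 169)
  r_2 = 620 (mod 2197)
  r_3 = 22590 (mod 28561)
Final: r = 22590 satisfies f(r) ≡ 0 mod 13^4.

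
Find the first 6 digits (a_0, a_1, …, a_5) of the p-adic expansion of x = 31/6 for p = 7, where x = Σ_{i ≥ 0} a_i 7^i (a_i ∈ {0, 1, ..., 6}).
(a_0, …, a_5) = (4, 6, 5, 5, 5, 5)

v_7(31/6) = 0 (numerator and denominator both coprime to 7), so x ∈ ℤ_7^×. Compute digits iteratively via a_i = x_i mod 7, x_{i+1} = (x_i − a_i)/7, with x_0 = x:
  x_0 = 31/6;  a_0 = 4;  x_1 = (x_0 − 4)/7 = 1/6
  x_1 = 1/6;  a_1 = 6;  x_2 = (x_1 − 6)/7 = -5/6
  x_2 = -5/6;  a_2 = 5;  x_3 = (x_2 − 5)/7 = -5/6
  x_3 = -5/6;  a_3 = 5;  x_4 = (x_3 − 5)/7 = -5/6
  x_4 = -5/6;  a_4 = 5;  x_5 = (x_4 − 5)/7 = -5/6
  x_5 = -5/6;  a_5 = 5;  x_6 = (x_5 − 5)/7 = -5/6
Digits: (4, 6, 5, 5, 5, 5).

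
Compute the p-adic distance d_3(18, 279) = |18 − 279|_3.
d_3(18, 279) = 1/9

Step 1 — x − y = 18 − 279 = -261. Step 2 — v_3(-261) = 2 (factor: -261 = −(3^2 · 29); the sign does not affect v_p). Step 3 — |x − y|_3 = 3^{-2} = 1/9.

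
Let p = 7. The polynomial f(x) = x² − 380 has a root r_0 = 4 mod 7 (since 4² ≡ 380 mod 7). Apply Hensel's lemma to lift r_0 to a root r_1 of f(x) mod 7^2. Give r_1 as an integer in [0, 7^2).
r_1 = 25 (mod 49)

Hensel's recurrence: r_{i+1} = r_i − f(r_i)·(f′(r_i))^{-1} mod 7^{i+2}, with f′(x) = 2x. Iterate:
  r_0 = 4 (mod 7)
  r_1 = 25 (mod 49)
Final: r_1 = 25, and one checks f(r_1) ≡ 0 mod 7^2.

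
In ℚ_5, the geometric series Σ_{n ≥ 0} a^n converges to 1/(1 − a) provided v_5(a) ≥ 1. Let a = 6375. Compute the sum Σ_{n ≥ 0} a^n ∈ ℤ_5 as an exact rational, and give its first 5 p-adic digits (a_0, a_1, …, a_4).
Σ a^n = 1/(1 − a) = -1/6374;  first 5 digits = (1, 0, 0, 1, 0)

v_5(a) = 3 ≥ 1, so the series converges in ℤ_5 to 1/(1 − a) = 1/(1 − 6375) = -1/6374. Expand this rational in ℤ_5: compute digits iteratively via d_i = x_i mod 5, x_{i+1} = (x_i − d_i)/5. The first 5 digits are (1, 0, 0, 1, 0).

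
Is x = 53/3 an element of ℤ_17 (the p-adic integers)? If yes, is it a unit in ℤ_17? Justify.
x ∈ ℤ_17^× (unit); v_17(x) = 0

ℤ_17 = {x ∈ ℚ_17 : v_17(x) ≥ 0} and ℤ_17^× = {x ∈ ℤ_17 : v_17(x) = 0}. Here v_17(53/3) = v_17(num) − v_17(den) = 0; compare against these criteria.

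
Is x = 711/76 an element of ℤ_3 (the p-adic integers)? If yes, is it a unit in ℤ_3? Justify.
x ∈ ℤ_3 but not a unit; v_3(x) = 2 > 0

ℤ_3 = {x ∈ ℚ_3 : v_3(x) ≥ 0} and ℤ_3^× = {x ∈ ℤ_3 : v_3(x) = 0}. Here v_3(711/76) = v_3(num) − v_3(den) = 2; compare against these criteria.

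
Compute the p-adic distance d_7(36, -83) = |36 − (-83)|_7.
d_7(36, -83) = 1/7

Step 1 — x − y = 36 − (-83) = 119. Step 2 — v_7(119) = 1 (factor: 119 = (7^1 · 17); the sign does not affect v_p). Step 3 — |x − y|_7 = 7^{-1} = 1/7.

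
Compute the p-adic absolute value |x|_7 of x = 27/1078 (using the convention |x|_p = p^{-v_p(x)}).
|27/1078|_7 = 49

Step 1 — compute v_7(x) by factoring powers of 7 out of the numerator and denominator: v_7(27/1078) = -2. Step 2 — apply |x|_p = p^{-v_p(x)} = 7^{2} = 49.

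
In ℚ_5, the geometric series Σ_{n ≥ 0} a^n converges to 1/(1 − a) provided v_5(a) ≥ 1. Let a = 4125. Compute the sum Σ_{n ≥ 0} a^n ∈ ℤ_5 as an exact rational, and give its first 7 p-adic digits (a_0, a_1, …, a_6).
Σ a^n = 1/(1 − a) = -1/4124;  first 7 digits = (1, 0, 0, 3, 1, 1, 4)

v_5(a) = 3 ≥ 1, so the series converges in ℤ_5 to 1/(1 − a) = 1/(1 − 4125) = -1/4124. Expand this rational in ℤ_5: compute digits iteratively via d_i = x_i mod 5, x_{i+1} = (x_i − d_i)/5. The first 7 digits are (1, 0, 0, 3, 1, 1, 4).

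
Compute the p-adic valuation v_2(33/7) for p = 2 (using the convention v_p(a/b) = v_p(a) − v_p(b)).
v_2(33/7) = 0

Factor powers of 2 from the numerator and denominator of the reduced fraction: 33 = 2^0 · 33 and 7 = 2^0 · 7. Apply v_p(a/b) = v_p(a) − v_p(b): v_2(33/7) = 0 − 0 = 0.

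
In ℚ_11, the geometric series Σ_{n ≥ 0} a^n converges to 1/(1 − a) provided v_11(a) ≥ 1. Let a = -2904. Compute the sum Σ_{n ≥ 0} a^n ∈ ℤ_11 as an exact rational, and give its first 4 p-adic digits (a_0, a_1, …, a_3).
Σ a^n = 1/(1 − a) = 1/2905;  first 4 digits = (1, 0, 9, 8)

v_11(a) = 2 ≥ 1, so the series converges in ℤ_11 to 1/(1 − a) = 1/(1 − (-2904)) = 1/2905. Expand this rational in ℤ_11: compute digits iteratively via d_i = x_i mod 11, x_{i+1} = (x_i − d_i)/11. The first 4 digits are (1, 0, 9, 8).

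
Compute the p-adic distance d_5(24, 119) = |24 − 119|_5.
d_5(24, 119) = 1/5

Step 1 — x − y = 24 − 119 = -95. Step 2 — v_5(-95) = 1 (factor: -95 = −(5^1 · 19); the sign does not affect v_p). Step 3 — |x − y|_5 = 5^{-1} = 1/5.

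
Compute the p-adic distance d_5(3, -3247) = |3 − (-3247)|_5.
d_5(3, -3247) = 1/125

Step 1 — x − y = 3 − (-3247) = 3250. Step 2 — v_5(3250) = 3 (factor: 3250 = (5^3 · 26); the sign does not affect v_p). Step 3 — |x − y|_5 = 5^{-3} = 1/125.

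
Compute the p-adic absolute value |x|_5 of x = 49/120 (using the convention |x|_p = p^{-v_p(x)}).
|49/120|_5 = 5

Step 1 — compute v_5(x) by factoring powers of 5 out of the numerator and denominator: v_5(49/120) = -1. Step 2 — apply |x|_p = p^{-v_p(x)} = 5^{1} = 5.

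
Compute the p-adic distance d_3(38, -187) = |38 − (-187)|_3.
d_3(38, -187) = 1/9

Step 1 — x − y = 38 − (-187) = 225. Step 2 — v_3(225) = 2 (factor: 225 = (3^2 · 25); the sign does not affect v_p). Step 3 — |x − y|_3 = 3^{-2} = 1/9.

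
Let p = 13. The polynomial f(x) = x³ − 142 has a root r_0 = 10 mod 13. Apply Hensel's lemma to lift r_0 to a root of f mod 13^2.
r_1 = 166 (mod 169)

Hensel: r_{i+1} = r_i − f(r_i)/f′(r_i) mod 13^{i+2}, where f′(x) = 3x². Iterate:
  r_0 = 10 (mod 13)
  r_1 = 166 (mod 169)
Final: r = 166 with f(r) ≡ 0 mod 13^2.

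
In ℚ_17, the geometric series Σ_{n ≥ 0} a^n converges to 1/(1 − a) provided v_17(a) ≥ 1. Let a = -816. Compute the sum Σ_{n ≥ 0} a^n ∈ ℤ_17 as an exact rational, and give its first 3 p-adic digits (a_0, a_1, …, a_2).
Σ a^n = 1/(1 − a) = 1/817;  first 3 digits = (1, 3, 6)

v_17(a) = 1 ≥ 1, so the series converges in ℤ_17 to 1/(1 − a) = 1/(1 − (-816)) = 1/817. Expand this rational in ℤ_17: compute digits iteratively via d_i = x_i mod 17, x_{i+1} = (x_i − d_i)/17. The first 3 digits are (1, 3, 6).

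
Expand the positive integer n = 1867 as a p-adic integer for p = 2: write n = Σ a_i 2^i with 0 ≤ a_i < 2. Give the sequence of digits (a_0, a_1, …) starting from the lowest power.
(a_0, a_1, …) = (1, 1, 0, 1, 0, 0, 1, 0, 1, 1, 1)

Repeated division by 2 gives the digits low-to-high: 1867 = 1 + 1·2^1 + 1·2^3 + 1·2^6 + 1·2^8 + 1·2^9 + 1·2^10. Digit sequence: (1, 1, 0, 1, 0, 0, 1, 0, 1, 1, 1).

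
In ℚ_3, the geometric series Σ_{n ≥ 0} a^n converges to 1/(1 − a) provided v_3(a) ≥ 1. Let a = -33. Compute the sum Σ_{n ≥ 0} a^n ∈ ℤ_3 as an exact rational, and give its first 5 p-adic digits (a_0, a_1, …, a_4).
Σ a^n = 1/(1 − a) = 1/34;  first 5 digits = (1, 1, 0, 1, 2)

v_3(a) = 1 ≥ 1, so the series converges in ℤ_3 to 1/(1 − a) = 1/(1 − (-33)) = 1/34. Expand this rational in ℤ_3: compute digits iteratively via d_i = x_i mod 3, x_{i+1} = (x_i − d_i)/3. The first 5 digits are (1, 1, 0, 1, 2).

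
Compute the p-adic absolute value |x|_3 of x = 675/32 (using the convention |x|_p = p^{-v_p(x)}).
|675/32|_3 = 1/27

Step 1 — compute v_3(x) by factoring powers of 3 out of the numerator and denominator: v_3(675/32) = 3. Step 2 — apply |x|_p = p^{-v_p(x)} = 3^{-3} = 1/27.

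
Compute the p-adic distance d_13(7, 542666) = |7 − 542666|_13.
d_13(7, 542666) = 1/28561

Step 1 — x − y = 7 − 542666 = -542659. Step 2 — v_13(-542659) = 4 (factor: -542659 = −(13^4 · 19); the sign does not affect v_p). Step 3 — |x − y|_13 = 13^{-4} = 1/28561.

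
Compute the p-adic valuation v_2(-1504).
v_2(-1504) = 5

v_2(n) is the largest exponent k such that 2^k divides n. Factor out: -1504 = -2^5 · 47. (Sign doesn't affect v_p.) So v_2(-1504) = 5.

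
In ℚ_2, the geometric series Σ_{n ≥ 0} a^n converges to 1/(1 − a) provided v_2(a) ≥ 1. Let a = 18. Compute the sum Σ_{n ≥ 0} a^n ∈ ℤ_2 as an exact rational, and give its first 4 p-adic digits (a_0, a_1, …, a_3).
Σ a^n = 1/(1 − a) = -1/17;  first 4 digits = (1, 1, 1, 1)

v_2(a) = 1 ≥ 1, so the series converges in ℤ_2 to 1/(1 − a) = 1/(1 − 18) = -1/17. Expand this rational in ℤ_2: compute digits iteratively via d_i = x_i mod 2, x_{i+1} = (x_i − d_i)/2. The first 4 digits are (1, 1, 1, 1).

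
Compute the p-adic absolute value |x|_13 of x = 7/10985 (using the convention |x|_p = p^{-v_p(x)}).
|7/10985|_13 = 2197

Step 1 — compute v_13(x) by factoring powers of 13 out of the numerator and denominator: v_13(7/10985) = -3. Step 2 — apply |x|_p = p^{-v_p(x)} = 13^{3} = 2197.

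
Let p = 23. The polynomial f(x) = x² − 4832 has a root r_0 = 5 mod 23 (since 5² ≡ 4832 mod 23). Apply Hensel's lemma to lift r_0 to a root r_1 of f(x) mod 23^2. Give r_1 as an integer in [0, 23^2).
r_1 = 327 (mod 529)

Hensel's recurrence: r_{i+1} = r_i − f(r_i)·(f′(r_i))^{-1} mod 23^{i+2}, with f′(x) = 2x. Iterate:
  r_0 = 5 (mod 23)
  r_1 = 327 (mod 529)
Final: r_1 = 327, and one checks f(r_1) ≡ 0 mod 23^2.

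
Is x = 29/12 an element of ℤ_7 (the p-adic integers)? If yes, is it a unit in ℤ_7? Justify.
x ∈ ℤ_7^× (unit); v_7(x) = 0

ℤ_7 = {x ∈ ℚ_7 : v_7(x) ≥ 0} and ℤ_7^× = {x ∈ ℤ_7 : v_7(x) = 0}. Here v_7(29/12) = v_7(num) − v_7(den) = 0; compare against these criteria.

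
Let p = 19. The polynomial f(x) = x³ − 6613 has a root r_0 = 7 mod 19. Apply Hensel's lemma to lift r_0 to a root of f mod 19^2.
r_1 = 197 (mod 361)

Hensel: r_{i+1} = r_i − f(r_i)/f′(r_i) mod 19^{i+2}, where f′(x) = 3x². Iterate:
  r_0 = 7 (mod 19)
  r_1 = 197 (mod 361)
Final: r = 197 with f(r) ≡ 0 mod 19^2.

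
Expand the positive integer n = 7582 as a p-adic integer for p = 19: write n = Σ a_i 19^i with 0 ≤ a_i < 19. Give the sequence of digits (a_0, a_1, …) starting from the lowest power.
(a_0, a_1, …) = (1, 0, 2, 1)

Repeated division by 19 gives the digits low-to-high: 7582 = 1 + 2·19^2 + 1·19^3. Digit sequence: (1, 0, 2, 1).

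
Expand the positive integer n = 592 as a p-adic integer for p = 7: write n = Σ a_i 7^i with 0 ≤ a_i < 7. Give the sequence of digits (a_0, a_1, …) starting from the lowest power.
(a_0, a_1, …) = (4, 0, 5, 1)

Repeated division by 7 gives the digits low-to-high: 592 = 4 + 5·7^2 + 1·7^3. Digit sequence: (4, 0, 5, 1).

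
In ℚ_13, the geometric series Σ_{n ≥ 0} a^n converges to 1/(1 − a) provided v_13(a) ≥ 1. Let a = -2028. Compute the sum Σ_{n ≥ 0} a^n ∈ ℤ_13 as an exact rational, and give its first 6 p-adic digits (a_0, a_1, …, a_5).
Σ a^n = 1/(1 − a) = 1/2029;  first 6 digits = (1, 0, 1, 12, 0, 11)

v_13(a) = 2 ≥ 1, so the series converges in ℤ_13 to 1/(1 − a) = 1/(1 − (-2028)) = 1/2029. Expand this rational in ℤ_13: compute digits iteratively via d_i = x_i mod 13, x_{i+1} = (x_i − d_i)/13. The first 6 digits are (1, 0, 1, 12, 0, 11).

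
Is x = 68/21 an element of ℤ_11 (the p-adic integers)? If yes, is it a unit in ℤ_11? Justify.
x ∈ ℤ_11^× (unit); v_11(x) = 0

ℤ_11 = {x ∈ ℚ_11 : v_11(x) ≥ 0} and ℤ_11^× = {x ∈ ℤ_11 : v_11(x) = 0}. Here v_11(68/21) = v_11(num) − v_11(den) = 0; compare against these criteria.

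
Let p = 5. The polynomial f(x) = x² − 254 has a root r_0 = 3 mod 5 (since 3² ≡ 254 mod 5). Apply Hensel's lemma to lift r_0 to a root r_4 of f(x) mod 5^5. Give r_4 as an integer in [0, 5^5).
r_4 = 1498 (mod 3125)

Hensel's recurrence: r_{i+1} = r_i − f(r_i)·(f′(r_i))^{-1} mod 5^{i+2}, with f′(x) = 2x. Iterate:
  r_0 = 3 (mod 5)
  r_1 = 23 (mod 25)
  r_2 = 123 (mod 125)
  r_3 = 248 (mod 625)
  r_4 = 1498 (mod 3125)
Final: r_4 = 1498, and one checks f(r_4) ≡ 0 mod 5^5.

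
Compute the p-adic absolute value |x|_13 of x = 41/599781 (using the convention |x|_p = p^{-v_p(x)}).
|41/599781|_13 = 28561

Step 1 — compute v_13(x) by factoring powers of 13 out of the numerator and denominator: v_13(41/599781) = -4. Step 2 — apply |x|_p = p^{-v_p(x)} = 13^{4} = 28561.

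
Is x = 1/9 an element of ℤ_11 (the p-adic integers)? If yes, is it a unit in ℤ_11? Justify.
x ∈ ℤ_11^× (unit); v_11(x) = 0

ℤ_11 = {x ∈ ℚ_11 : v_11(x) ≥ 0} and ℤ_11^× = {x ∈ ℤ_11 : v_11(x) = 0}. Here v_11(1/9) = v_11(num) − v_11(den) = 0; compare against these criteria.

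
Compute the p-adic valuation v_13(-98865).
v_13(-98865) = 3

v_13(n) is the largest exponent k such that 13^k divides n. Factor out: -98865 = -13^3 · 45. (Sign doesn't affect v_p.) So v_13(-98865) = 3.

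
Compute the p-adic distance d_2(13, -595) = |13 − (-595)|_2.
d_2(13, -595) = 1/32

Step 1 — x − y = 13 − (-595) = 608. Step 2 — v_2(608) = 5 (factor: 608 = (2^5 · 19); the sign does not affect v_p). Step 3 — |x − y|_2 = 2^{-5} = 1/32.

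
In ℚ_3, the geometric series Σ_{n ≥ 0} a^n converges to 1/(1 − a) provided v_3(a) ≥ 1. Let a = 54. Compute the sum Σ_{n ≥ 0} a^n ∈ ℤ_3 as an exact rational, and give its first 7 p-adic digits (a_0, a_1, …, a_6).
Σ a^n = 1/(1 − a) = -1/53;  first 7 digits = (1, 0, 0, 2, 0, 0, 1)

v_3(a) = 3 ≥ 1, so the series converges in ℤ_3 to 1/(1 − a) = 1/(1 − 54) = -1/53. Expand this rational in ℤ_3: compute digits iteratively via d_i = x_i mod 3, x_{i+1} = (x_i − d_i)/3. The first 7 digits are (1, 0, 0, 2, 0, 0, 1).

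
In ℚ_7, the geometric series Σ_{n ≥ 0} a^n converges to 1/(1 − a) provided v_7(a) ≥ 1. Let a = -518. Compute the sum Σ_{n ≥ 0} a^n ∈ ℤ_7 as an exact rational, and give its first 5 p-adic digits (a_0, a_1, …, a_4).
Σ a^n = 1/(1 − a) = 1/519;  first 5 digits = (1, 3, 5, 2, 4)

v_7(a) = 1 ≥ 1, so the series converges in ℤ_7 to 1/(1 − a) = 1/(1 − (-518)) = 1/519. Expand this rational in ℤ_7: compute digits iteratively via d_i = x_i mod 7, x_{i+1} = (x_i − d_i)/7. The first 5 digits are (1, 3, 5, 2, 4).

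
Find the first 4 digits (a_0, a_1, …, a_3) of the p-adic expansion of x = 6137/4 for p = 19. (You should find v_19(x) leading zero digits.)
(a_0, …, a_3) = (0, 0, 9, 14)

v_19(6137/4) = 2, so a_0 = ... = a_1 = 0. Factor out: x = 19^2 · u with u = 17/4 a unit in ℤ_19. Expand u iteratively via a_{v+i} = u_i mod 19, u_{i+1} = (u_i − a_{v+i})/19:
  u_0 = 17/4;  a_2 = 9;  u_1 = (u_0 − 9)/19 = -1/4
  u_1 = -1/4;  a_3 = 14;  u_2 = (u_1 − 14)/19 = -3/4
Digits: (0, 0, 9, 14).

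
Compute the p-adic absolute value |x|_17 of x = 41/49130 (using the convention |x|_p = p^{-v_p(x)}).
|41/49130|_17 = 4913

Step 1 — compute v_17(x) by factoring powers of 17 out of the numerator and denominator: v_17(41/49130) = -3. Step 2 — apply |x|_p = p^{-v_p(x)} = 17^{3} = 4913.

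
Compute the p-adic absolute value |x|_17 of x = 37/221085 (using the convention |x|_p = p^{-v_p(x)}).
|37/221085|_17 = 4913

Step 1 — compute v_17(x) by factoring powers of 17 out of the numerator and denominator: v_17(37/221085) = -3. Step 2 — apply |x|_p = p^{-v_p(x)} = 17^{3} = 4913.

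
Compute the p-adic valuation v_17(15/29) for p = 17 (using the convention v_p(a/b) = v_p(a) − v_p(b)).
v_17(15/29) = 0

Factor powers of 17 from the numerator and denominator of the reduced fraction: 15 = 17^0 · 15 and 29 = 17^0 · 29. Apply v_p(a/b) = v_p(a) − v_p(b): v_17(15/29) = 0 − 0 = 0.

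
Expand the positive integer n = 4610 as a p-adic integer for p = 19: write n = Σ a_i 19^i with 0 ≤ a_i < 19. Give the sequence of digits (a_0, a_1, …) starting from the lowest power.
(a_0, a_1, …) = (12, 14, 12)

Repeated division by 19 gives the digits low-to-high: 4610 = 12 + 14·19^1 + 12·19^2. Digit sequence: (12, 14, 12).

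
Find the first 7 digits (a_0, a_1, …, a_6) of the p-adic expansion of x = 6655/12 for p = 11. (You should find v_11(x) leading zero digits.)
(a_0, …, a_6) = (0, 0, 0, 5, 6, 4, 6)

v_11(6655/12) = 3, so a_0 = ... = a_2 = 0. Factor out: x = 11^3 · u with u = 5/12 a unit in ℤ_11. Expand u iteratively via a_{v+i} = u_i mod 11, u_{i+1} = (u_i − a_{v+i})/11:
  u_0 = 5/12;  a_3 = 5;  u_1 = (u_0 − 5)/11 = -5/12
  u_1 = -5/12;  a_4 = 6;  u_2 = (u_1 − 6)/11 = -7/12
  u_2 = -7/12;  a_5 = 4;  u_3 = (u_2 − 4)/11 = -5/12
  u_3 = -5/12;  a_6 = 6;  u_4 = (u_3 − 6)/11 = -7/12
Digits: (0, 0, 0, 5, 6, 4, 6).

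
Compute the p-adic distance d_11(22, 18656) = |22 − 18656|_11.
d_11(22, 18656) = 1/1331

Step 1 — x − y = 22 − 18656 = -18634. Step 2 — v_11(-18634) = 3 (factor: -18634 = −(11^3 · 14); the sign does not affect v_p). Step 3 — |x − y|_11 = 11^{-3} = 1/1331.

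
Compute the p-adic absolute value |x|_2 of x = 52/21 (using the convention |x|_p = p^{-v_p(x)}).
|52/21|_2 = 1/4

Step 1 — compute v_2(x) by factoring powers of 2 out of the numerator and denominator: v_2(52/21) = 2. Step 2 — apply |x|_p = p^{-v_p(x)} = 2^{-2} = 1/4.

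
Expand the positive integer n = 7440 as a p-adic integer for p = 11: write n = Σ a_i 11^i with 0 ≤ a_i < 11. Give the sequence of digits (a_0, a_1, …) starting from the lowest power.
(a_0, a_1, …) = (4, 5, 6, 5)

Repeated division by 11 gives the digits low-to-high: 7440 = 4 + 5·11^1 + 6·11^2 + 5·11^3. Digit sequence: (4, 5, 6, 5).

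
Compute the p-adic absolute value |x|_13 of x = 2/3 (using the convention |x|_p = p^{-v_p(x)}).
|2/3|_13 = 1

Step 1 — compute v_13(x) by factoring powers of 13 out of the numerator and denominator: v_13(2/3) = 0. Step 2 — apply |x|_p = p^{-v_p(x)} = 13^{0} = 1.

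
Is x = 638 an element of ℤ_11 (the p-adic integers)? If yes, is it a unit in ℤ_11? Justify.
x ∈ ℤ_11 but not a unit; v_11(x) = 1 > 0

ℤ_11 = {x ∈ ℚ_11 : v_11(x) ≥ 0} and ℤ_11^× = {x ∈ ℤ_11 : v_11(x) = 0}. Here v_11(638) = v_11(num) − v_11(den) = 1; compare against these criteria.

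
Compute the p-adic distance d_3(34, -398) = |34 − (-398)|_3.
d_3(34, -398) = 1/27

Step 1 — x − y = 34 − (-398) = 432. Step 2 — v_3(432) = 3 (factor: 432 = (3^3 · 16); the sign does not affect v_p). Step 3 — |x − y|_3 = 3^{-3} = 1/27.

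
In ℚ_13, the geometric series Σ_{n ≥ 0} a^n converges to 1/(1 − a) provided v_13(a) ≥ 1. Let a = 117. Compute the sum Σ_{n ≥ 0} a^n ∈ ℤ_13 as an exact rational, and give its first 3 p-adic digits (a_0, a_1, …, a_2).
Σ a^n = 1/(1 − a) = -1/116;  first 3 digits = (1, 9, 3)

v_13(a) = 1 ≥ 1, so the series converges in ℤ_13 to 1/(1 − a) = 1/(1 − 117) = -1/116. Expand this rational in ℤ_13: compute digits iteratively via d_i = x_i mod 13, x_{i+1} = (x_i − d_i)/13. The first 3 digits are (1, 9, 3).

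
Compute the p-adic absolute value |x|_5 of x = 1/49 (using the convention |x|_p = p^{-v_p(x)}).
|1/49|_5 = 1

Step 1 — compute v_5(x) by factoring powers of 5 out of the numerator and denominator: v_5(1/49) = 0. Step 2 — apply |x|_p = p^{-v_p(x)} = 5^{0} = 1.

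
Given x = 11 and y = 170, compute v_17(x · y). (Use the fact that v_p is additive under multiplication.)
v_17(1870) = 1

v_p(x) = 0 (factor: 11 = 17^0 · 11); v_p(y) = 1 (factor: 170 = 17^1 · 10). Additivity: v_p(xy) = v_p(x) + v_p(y) = 0 + 1 = 1. (Direct check: xy = 1870 = 17^1 · (110).)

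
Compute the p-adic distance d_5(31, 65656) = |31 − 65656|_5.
d_5(31, 65656) = 1/3125

Step 1 — x − y = 31 − 65656 = -65625. Step 2 — v_5(-65625) = 5 (factor: -65625 = −(5^5 · 21); the sign does not affect v_p). Step 3 — |x − y|_5 = 5^{-5} = 1/3125.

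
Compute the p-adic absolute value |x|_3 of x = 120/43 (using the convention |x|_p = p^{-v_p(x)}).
|120/43|_3 = 1/3

Step 1 — compute v_3(x) by factoring powers of 3 out of the numerator and denominator: v_3(120/43) = 1. Step 2 — apply |x|_p = p^{-v_p(x)} = 3^{-1} = 1/3.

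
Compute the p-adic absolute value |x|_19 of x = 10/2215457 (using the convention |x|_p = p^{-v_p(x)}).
|10/2215457|_19 = 130321

Step 1 — compute v_19(x) by factoring powers of 19 out of the numerator and denominator: v_19(10/2215457) = -4. Step 2 — apply |x|_p = p^{-v_p(x)} = 19^{4} = 130321.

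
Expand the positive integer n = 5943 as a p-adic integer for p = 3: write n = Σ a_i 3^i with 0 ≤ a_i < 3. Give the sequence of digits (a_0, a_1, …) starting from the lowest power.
(a_0, a_1, …) = (0, 1, 0, 1, 1, 0, 2, 2)

Repeated division by 3 gives the digits low-to-high: 5943 = 1·3^1 + 1·3^3 + 1·3^4 + 2·3^6 + 2·3^7. Digit sequence: (0, 1, 0, 1, 1, 0, 2, 2).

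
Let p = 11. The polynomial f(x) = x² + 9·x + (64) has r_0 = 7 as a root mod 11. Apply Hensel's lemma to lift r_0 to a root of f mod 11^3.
r_2 = 678 (mod 1331)

Hensel: r_{i+1} = r_i − f(r_i)·(f′(r_i))^{-1} mod 11^{i+2}, f′(x) = 2x + 9. Iterate:
  r_0 = 7 (mod 11)
  r_1 = 73 (mod 121)
  r_2 = 678 (mod 1331)
Final: r = 678 satisfies f(r) ≡ 0 mod 11^3.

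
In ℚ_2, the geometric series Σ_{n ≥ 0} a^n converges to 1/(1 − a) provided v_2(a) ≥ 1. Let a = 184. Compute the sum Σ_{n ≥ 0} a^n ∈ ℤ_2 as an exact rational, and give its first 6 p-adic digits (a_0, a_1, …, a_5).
Σ a^n = 1/(1 − a) = -1/183;  first 6 digits = (1, 0, 0, 1, 1, 1)

v_2(a) = 3 ≥ 1, so the series converges in ℤ_2 to 1/(1 − a) = 1/(1 − 184) = -1/183. Expand this rational in ℤ_2: compute digits iteratively via d_i = x_i mod 2, x_{i+1} = (x_i − d_i)/2. The first 6 digits are (1, 0, 0, 1, 1, 1).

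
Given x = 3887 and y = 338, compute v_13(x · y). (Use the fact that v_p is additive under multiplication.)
v_13(1313806) = 4

v_p(x) = 2 (factor: 3887 = 13^2 · 23); v_p(y) = 2 (factor: 338 = 13^2 · 2). Additivity: v_p(xy) = v_p(x) + v_p(y) = 2 + 2 = 4. (Direct check: xy = 1313806 = 13^4 · (46).)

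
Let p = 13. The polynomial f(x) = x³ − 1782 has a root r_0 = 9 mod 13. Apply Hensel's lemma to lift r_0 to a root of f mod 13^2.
r_1 = 126 (mod 169)

Hensel: r_{i+1} = r_i − f(r_i)/f′(r_i) mod 13^{i+2}, where f′(x) = 3x². Iterate:
  r_0 = 9 (mod 13)
  r_1 = 126 (mod 169)
Final: r = 126 with f(r) ≡ 0 mod 13^2.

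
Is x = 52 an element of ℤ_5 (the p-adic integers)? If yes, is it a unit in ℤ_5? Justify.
x ∈ ℤ_5^× (unit); v_5(x) = 0

ℤ_5 = {x ∈ ℚ_5 : v_5(x) ≥ 0} and ℤ_5^× = {x ∈ ℤ_5 : v_5(x) = 0}. Here v_5(52) = v_5(num) − v_5(den) = 0; compare against these criteria.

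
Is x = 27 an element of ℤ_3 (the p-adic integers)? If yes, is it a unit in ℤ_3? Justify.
x ∈ ℤ_3 but not a unit; v_3(x) = 3 > 0

ℤ_3 = {x ∈ ℚ_3 : v_3(x) ≥ 0} and ℤ_3^× = {x ∈ ℤ_3 : v_3(x) = 0}. Here v_3(27) = v_3(num) − v_3(den) = 3; compare against these criteria.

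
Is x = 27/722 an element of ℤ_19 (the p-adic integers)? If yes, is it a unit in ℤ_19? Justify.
x ∉ ℤ_19 (v_19(x) = -2 < 0)

ℤ_19 = {x ∈ ℚ_19 : v_19(x) ≥ 0} and ℤ_19^× = {x ∈ ℤ_19 : v_19(x) = 0}. Here v_19(27/722) = v_19(num) − v_19(den) = -2; compare against these criteria.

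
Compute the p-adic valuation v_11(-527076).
v_11(-527076) = 4

v_11(n) is the largest exponent k such that 11^k divides n. Factor out: -527076 = -11^4 · 36. (Sign doesn't affect v_p.) So v_11(-527076) = 4.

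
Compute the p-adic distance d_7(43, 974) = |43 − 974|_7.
d_7(43, 974) = 1/49

Step 1 — x − y = 43 − 974 = -931. Step 2 — v_7(-931) = 2 (factor: -931 = −(7^2 · 19); the sign does not affect v_p). Step 3 — |x − y|_7 = 7^{-2} = 1/49.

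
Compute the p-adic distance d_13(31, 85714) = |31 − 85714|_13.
d_13(31, 85714) = 1/28561

Step 1 — x − y = 31 − 85714 = -85683. Step 2 — v_13(-85683) = 4 (factor: -85683 = −(13^4 · 3); the sign does not affect v_p). Step 3 — |x − y|_13 = 13^{-4} = 1/28561.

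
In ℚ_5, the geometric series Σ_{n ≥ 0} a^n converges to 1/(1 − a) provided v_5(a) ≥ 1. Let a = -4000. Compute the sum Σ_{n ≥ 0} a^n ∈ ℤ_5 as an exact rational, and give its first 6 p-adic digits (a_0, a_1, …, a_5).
Σ a^n = 1/(1 − a) = 1/4001;  first 6 digits = (1, 0, 0, 3, 3, 3)

v_5(a) = 3 ≥ 1, so the series converges in ℤ_5 to 1/(1 − a) = 1/(1 − (-4000)) = 1/4001. Expand this rational in ℤ_5: compute digits iteratively via d_i = x_i mod 5, x_{i+1} = (x_i − d_i)/5. The first 6 digits are (1, 0, 0, 3, 3, 3).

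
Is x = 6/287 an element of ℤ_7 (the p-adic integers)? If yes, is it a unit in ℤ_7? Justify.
x ∉ ℤ_7 (v_7(x) = -1 < 0)

ℤ_7 = {x ∈ ℚ_7 : v_7(x) ≥ 0} and ℤ_7^× = {x ∈ ℤ_7 : v_7(x) = 0}. Here v_7(6/287) = v_7(num) − v_7(den) = -1; compare against these criteria.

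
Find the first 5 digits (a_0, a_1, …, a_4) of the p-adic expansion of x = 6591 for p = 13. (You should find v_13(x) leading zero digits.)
(a_0, …, a_4) = (0, 0, 0, 3, 0)

v_13(6591) = 3, so a_0 = ... = a_2 = 0. Factor out: x = 13^3 · u with u = 3 a unit in ℤ_13. Expand u iteratively via a_{v+i} = u_i mod 13, u_{i+1} = (u_i − a_{v+i})/13:
  u_0 = 3;  a_3 = 3;  u_1 = (u_0 − 3)/13 = 0
  u_1 = 0;  a_4 = 0;  u_2 = (u_1 − 0)/13 = 0
Digits: (0, 0, 0, 3, 0).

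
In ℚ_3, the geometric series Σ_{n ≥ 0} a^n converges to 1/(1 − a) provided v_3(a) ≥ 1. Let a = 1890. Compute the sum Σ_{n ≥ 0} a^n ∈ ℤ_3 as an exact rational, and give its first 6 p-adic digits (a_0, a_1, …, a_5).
Σ a^n = 1/(1 − a) = -1/1889;  first 6 digits = (1, 0, 0, 1, 2, 1)

v_3(a) = 3 ≥ 1, so the series converges in ℤ_3 to 1/(1 − a) = 1/(1 − 1890) = -1/1889. Expand this rational in ℤ_3: compute digits iteratively via d_i = x_i mod 3, x_{i+1} = (x_i − d_i)/3. The first 6 digits are (1, 0, 0, 1, 2, 1).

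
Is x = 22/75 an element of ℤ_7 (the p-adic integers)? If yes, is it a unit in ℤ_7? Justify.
x ∈ ℤ_7^× (unit); v_7(x) = 0

ℤ_7 = {x ∈ ℚ_7 : v_7(x) ≥ 0} and ℤ_7^× = {x ∈ ℤ_7 : v_7(x) = 0}. Here v_7(22/75) = v_7(num) − v_7(den) = 0; compare against these criteria.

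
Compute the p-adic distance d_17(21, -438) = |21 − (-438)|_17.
d_17(21, -438) = 1/17

Step 1 — x − y = 21 − (-438) = 459. Step 2 — v_17(459) = 1 (factor: 459 = (17^1 · 27); the sign does not affect v_p). Step 3 — |x − y|_17 = 17^{-1} = 1/17.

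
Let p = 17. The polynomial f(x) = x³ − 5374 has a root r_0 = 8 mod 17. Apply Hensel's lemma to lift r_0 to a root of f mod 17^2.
r_1 = 229 (mod 289)

Hensel: r_{i+1} = r_i − f(r_i)/f′(r_i) mod 17^{i+2}, where f′(x) = 3x². Iterate:
  r_0 = 8 (mod 17)
  r_1 = 229 (mod 289)
Final: r = 229 with f(r) ≡ 0 mod 17^2.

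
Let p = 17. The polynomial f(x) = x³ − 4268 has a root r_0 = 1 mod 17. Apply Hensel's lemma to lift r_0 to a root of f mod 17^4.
r_3 = 23291 (mod 83521)

Hensel: r_{i+1} = r_i − f(r_i)/f′(r_i) mod 17^{i+2}, where f′(x) = 3x². Iterate:
  r_0 = 1 (mod 17)
  r_1 = 171 (mod 289)
  r_2 = 3639 (mod 4913)
  r_3 = 23291 (mod 83521)
Final: r = 23291 with f(r) ≡ 0 mod 17^4.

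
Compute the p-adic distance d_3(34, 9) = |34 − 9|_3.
d_3(34, 9) = 1

Step 1 — x − y = 34 − 9 = 25. Step 2 — v_3(25) = 0 (factor: 25 = (3^0 · 25); the sign does not affect v_p). Step 3 — |x − y|_3 = 3^{0} = 1.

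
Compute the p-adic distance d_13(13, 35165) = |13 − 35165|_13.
d_13(13, 35165) = 1/2197

Step 1 — x − y = 13 − 35165 = -35152. Step 2 — v_13(-35152) = 3 (factor: -35152 = −(13^3 · 16); the sign does not affect v_p). Step 3 — |x − y|_13 = 13^{-3} = 1/2197.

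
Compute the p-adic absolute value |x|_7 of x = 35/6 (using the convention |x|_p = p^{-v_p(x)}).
|35/6|_7 = 1/7

Step 1 — compute v_7(x) by factoring powers of 7 out of the numerator and denominator: v_7(35/6) = 1. Step 2 — apply |x|_p = p^{-v_p(x)} = 7^{-1} = 1/7.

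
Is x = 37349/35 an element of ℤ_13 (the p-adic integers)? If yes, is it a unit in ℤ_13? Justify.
x ∈ ℤ_13 but not a unit; v_13(x) = 3 > 0

ℤ_13 = {x ∈ ℚ_13 : v_13(x) ≥ 0} and ℤ_13^× = {x ∈ ℤ_13 : v_13(x) = 0}. Here v_13(37349/35) = v_13(num) − v_13(den) = 3; compare against these criteria.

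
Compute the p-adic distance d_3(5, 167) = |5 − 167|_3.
d_3(5, 167) = 1/81

Step 1 — x − y = 5 − 167 = -162. Step 2 — v_3(-162) = 4 (factor: -162 = −(3^4 · 2); the sign does not affect v_p). Step 3 — |x − y|_3 = 3^{-4} = 1/81.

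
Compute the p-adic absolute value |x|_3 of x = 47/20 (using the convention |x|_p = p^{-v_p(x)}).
|47/20|_3 = 1

Step 1 — compute v_3(x) by factoring powers of 3 out of the numerator and denominator: v_3(47/20) = 0. Step 2 — apply |x|_p = p^{-v_p(x)} = 3^{0} = 1.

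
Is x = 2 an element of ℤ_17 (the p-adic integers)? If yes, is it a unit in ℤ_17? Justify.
x ∈ ℤ_17^× (unit); v_17(x) = 0

ℤ_17 = {x ∈ ℚ_17 : v_17(x) ≥ 0} and ℤ_17^× = {x ∈ ℤ_17 : v_17(x) = 0}. Here v_17(2) = v_17(num) − v_17(den) = 0; compare against these criteria.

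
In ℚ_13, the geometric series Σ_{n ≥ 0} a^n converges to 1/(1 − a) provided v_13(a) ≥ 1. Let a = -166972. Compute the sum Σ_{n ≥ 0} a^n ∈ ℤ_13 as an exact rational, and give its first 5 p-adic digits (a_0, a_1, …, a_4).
Σ a^n = 1/(1 − a) = 1/166973;  first 5 digits = (1, 0, 0, 2, 7)

v_13(a) = 3 ≥ 1, so the series converges in ℤ_13 to 1/(1 − a) = 1/(1 − (-166972)) = 1/166973. Expand this rational in ℤ_13: compute digits iteratively via d_i = x_i mod 13, x_{i+1} = (x_i − d_i)/13. The first 5 digits are (1, 0, 0, 2, 7).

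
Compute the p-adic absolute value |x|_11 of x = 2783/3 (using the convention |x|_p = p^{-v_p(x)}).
|2783/3|_11 = 1/121

Step 1 — compute v_11(x) by factoring powers of 11 out of the numerator and denominator: v_11(2783/3) = 2. Step 2 — apply |x|_p = p^{-v_p(x)} = 11^{-2} = 1/121.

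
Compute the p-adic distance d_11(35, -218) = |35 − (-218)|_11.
d_11(35, -218) = 1/11

Step 1 — x − y = 35 − (-218) = 253. Step 2 — v_11(253) = 1 (factor: 253 = (11^1 · 23); the sign does not affect v_p). Step 3 — |x − y|_11 = 11^{-1} = 1/11.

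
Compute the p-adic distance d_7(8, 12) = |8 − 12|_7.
d_7(8, 12) = 1

Step 1 — x − y = 8 − 12 = -4. Step 2 — v_7(-4) = 0 (factor: -4 = −(7^0 · 4); the sign does not affect v_p). Step 3 — |x − y|_7 = 7^{0} = 1.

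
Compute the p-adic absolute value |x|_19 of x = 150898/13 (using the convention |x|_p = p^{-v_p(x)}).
|150898/13|_19 = 1/6859

Step 1 — compute v_19(x) by factoring powers of 19 out of the numerator and denominator: v_19(150898/13) = 3. Step 2 — apply |x|_p = p^{-v_p(x)} = 19^{-3} = 1/6859.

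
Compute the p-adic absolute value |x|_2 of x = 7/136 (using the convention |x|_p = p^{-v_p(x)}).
|7/136|_2 = 8

Step 1 — compute v_2(x) by factoring powers of 2 out of the numerator and denominator: v_2(7/136) = -3. Step 2 — apply |x|_p = p^{-v_p(x)} = 2^{3} = 8.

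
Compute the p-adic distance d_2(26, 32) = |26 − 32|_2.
d_2(26, 32) = 1/2

Step 1 — x − y = 26 − 32 = -6. Step 2 — v_2(-6) = 1 (factor: -6 = −(2^1 · 3); the sign does not affect v_p). Step 3 — |x − y|_2 = 2^{-1} = 1/2.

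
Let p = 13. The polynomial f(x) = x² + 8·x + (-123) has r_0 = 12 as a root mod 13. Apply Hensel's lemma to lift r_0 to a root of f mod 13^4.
r_3 = 17315 (mod 28561)

Hensel: r_{i+1} = r_i − f(r_i)·(f′(r_i))^{-1} mod 13^{i+2}, f′(x) = 2x + 8. Iterate:
  r_0 = 12 (mod 13)
  r_1 = 77 (mod 169)
  r_2 = 1936 (mod 2197)
  r_3 = 17315 (mod 28561)
Final: r = 17315 satisfies f(r) ≡ 0 mod 13^4.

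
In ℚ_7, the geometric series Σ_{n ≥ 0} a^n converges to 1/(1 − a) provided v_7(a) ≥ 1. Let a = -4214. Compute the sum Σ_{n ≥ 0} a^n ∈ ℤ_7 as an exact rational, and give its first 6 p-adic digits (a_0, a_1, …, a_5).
Σ a^n = 1/(1 − a) = 1/4215;  first 6 digits = (1, 0, 5, 1, 2, 6)

v_7(a) = 2 ≥ 1, so the series converges in ℤ_7 to 1/(1 − a) = 1/(1 − (-4214)) = 1/4215. Expand this rational in ℤ_7: compute digits iteratively via d_i = x_i mod 7, x_{i+1} = (x_i − d_i)/7. The first 6 digits are (1, 0, 5, 1, 2, 6).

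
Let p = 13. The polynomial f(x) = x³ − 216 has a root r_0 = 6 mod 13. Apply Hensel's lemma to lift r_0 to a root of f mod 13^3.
r_2 = 6 (mod 2197)

Hensel: r_{i+1} = r_i − f(r_i)/f′(r_i) mod 13^{i+2}, where f′(x) = 3x². Iterate:
  r_0 = 6 (mod 13)
  r_1 = 6 (mod 169)
  r_2 = 6 (mod 2197)
Final: r = 6 with f(r) ≡ 0 mod 13^3.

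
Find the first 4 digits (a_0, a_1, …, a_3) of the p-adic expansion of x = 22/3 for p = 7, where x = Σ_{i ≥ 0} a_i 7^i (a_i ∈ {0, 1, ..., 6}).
(a_0, …, a_3) = (5, 5, 4, 4)

v_7(22/3) = 0 (numerator and denominator both coprime to 7), so x ∈ ℤ_7^×. Compute digits iteratively via a_i = x_i mod 7, x_{i+1} = (x_i − a_i)/7, with x_0 = x:
  x_0 = 22/3;  a_0 = 5;  x_1 = (x_0 − 5)/7 = 1/3
  x_1 = 1/3;  a_1 = 5;  x_2 = (x_1 − 5)/7 = -2/3
  x_2 = -2/3;  a_2 = 4;  x_3 = (x_2 − 4)/7 = -2/3
  x_3 = -2/3;  a_3 = 4;  x_4 = (x_3 − 4)/7 = -2/3
Digits: (5, 5, 4, 4).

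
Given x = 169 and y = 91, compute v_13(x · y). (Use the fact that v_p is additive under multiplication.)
v_13(15379) = 3

v_p(x) = 2 (factor: 169 = 13^2 · 1); v_p(y) = 1 (factor: 91 = 13^1 · 7). Additivity: v_p(xy) = v_p(x) + v_p(y) = 2 + 1 = 3. (Direct check: xy = 15379 = 13^3 · (7).)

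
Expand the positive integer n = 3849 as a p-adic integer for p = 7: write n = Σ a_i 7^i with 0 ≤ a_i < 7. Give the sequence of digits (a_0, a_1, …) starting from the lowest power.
(a_0, a_1, …) = (6, 3, 1, 4, 1)

Repeated division by 7 gives the digits low-to-high: 3849 = 6 + 3·7^1 + 1·7^2 + 4·7^3 + 1·7^4. Digit sequence: (6, 3, 1, 4, 1).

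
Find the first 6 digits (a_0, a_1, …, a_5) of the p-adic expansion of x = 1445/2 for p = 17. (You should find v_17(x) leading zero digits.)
(a_0, …, a_5) = (0, 0, 11, 8, 8, 8)

v_17(1445/2) = 2, so a_0 = ... = a_1 = 0. Factor out: x = 17^2 · u with u = 5/2 a unit in ℤ_17. Expand u iteratively via a_{v+i} = u_i mod 17, u_{i+1} = (u_i − a_{v+i})/17:
  u_0 = 5/2;  a_2 = 11;  u_1 = (u_0 − 11)/17 = -1/2
  u_1 = -1/2;  a_3 = 8;  u_2 = (u_1 − 8)/17 = -1/2
  u_2 = -1/2;  a_4 = 8;  u_3 = (u_2 − 8)/17 = -1/2
  u_3 = -1/2;  a_5 = 8;  u_4 = (u_3 − 8)/17 = -1/2
Digits: (0, 0, 11, 8, 8, 8).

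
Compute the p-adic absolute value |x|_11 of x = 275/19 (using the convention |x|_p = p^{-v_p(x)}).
|275/19|_11 = 1/11

Step 1 — compute v_11(x) by factoring powers of 11 out of the numerator and denominator: v_11(275/19) = 1. Step 2 — apply |x|_p = p^{-v_p(x)} = 11^{-1} = 1/11.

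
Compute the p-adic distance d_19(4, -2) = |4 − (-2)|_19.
d_19(4, -2) = 1

Step 1 — x − y = 4 − (-2) = 6. Step 2 — v_19(6) = 0 (factor: 6 = (19^0 · 6); the sign does not affect v_p). Step 3 — |x − y|_19 = 19^{0} = 1.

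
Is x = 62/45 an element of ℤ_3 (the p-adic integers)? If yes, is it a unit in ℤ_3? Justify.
x ∉ ℤ_3 (v_3(x) = -2 < 0)

ℤ_3 = {x ∈ ℚ_3 : v_3(x) ≥ 0} and ℤ_3^× = {x ∈ ℤ_3 : v_3(x) = 0}. Here v_3(62/45) = v_3(num) − v_3(den) = -2; compare against these criteria.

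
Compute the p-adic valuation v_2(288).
v_2(288) = 5

v_2(n) is the largest exponent k such that 2^k divides n. Factor out: 288 = 2^5 · 9. (Sign doesn't affect v_p.) So v_2(288) = 5.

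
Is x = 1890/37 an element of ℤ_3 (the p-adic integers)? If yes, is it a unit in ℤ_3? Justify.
x ∈ ℤ_3 but not a unit; v_3(x) = 3 > 0

ℤ_3 = {x ∈ ℚ_3 : v_3(x) ≥ 0} and ℤ_3^× = {x ∈ ℤ_3 : v_3(x) = 0}. Here v_3(1890/37) = v_3(num) − v_3(den) = 3; compare against these criteria.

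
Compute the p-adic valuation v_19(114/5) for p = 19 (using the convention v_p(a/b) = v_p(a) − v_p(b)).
v_19(114/5) = 1

Factor powers of 19 from the numerator and denominator of the reduced fraction: 114 = 19^1 · 6 and 5 = 19^0 · 5. Apply v_p(a/b) = v_p(a) − v_p(b): v_19(114/5) = 1 − 0 = 1.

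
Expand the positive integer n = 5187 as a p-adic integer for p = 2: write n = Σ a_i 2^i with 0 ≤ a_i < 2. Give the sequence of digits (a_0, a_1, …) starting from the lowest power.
(a_0, a_1, …) = (1, 1, 0, 0, 0, 0, 1, 0, 0, 0, 1, 0, 1)

Repeated division by 2 gives the digits low-to-high: 5187 = 1 + 1·2^1 + 1·2^6 + 1·2^10 + 1·2^12. Digit sequence: (1, 1, 0, 0, 0, 0, 1, 0, 0, 0, 1, 0, 1).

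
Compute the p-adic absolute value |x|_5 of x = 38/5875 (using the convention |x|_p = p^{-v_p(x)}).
|38/5875|_5 = 125

Step 1 — compute v_5(x) by factoring powers of 5 out of the numerator and denominator: v_5(38/5875) = -3. Step 2 — apply |x|_p = p^{-v_p(x)} = 5^{3} = 125.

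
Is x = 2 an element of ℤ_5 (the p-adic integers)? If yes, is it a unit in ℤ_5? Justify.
x ∈ ℤ_5^× (unit); v_5(x) = 0

ℤ_5 = {x ∈ ℚ_5 : v_5(x) ≥ 0} and ℤ_5^× = {x ∈ ℤ_5 : v_5(x) = 0}. Here v_5(2) = v_5(num) − v_5(den) = 0; compare against these criteria.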